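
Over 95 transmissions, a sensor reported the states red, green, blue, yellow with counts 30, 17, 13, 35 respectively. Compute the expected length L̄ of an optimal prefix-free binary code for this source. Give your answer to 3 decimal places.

Probabilities are the counts divided by 95.
Repeatedly combine the two least-probable nodes; the expected code length is the sum of the merged weights.
merge 13/95 + 17/95 → 6/19
merge 6/19 + 6/19 → 12/19
merge 7/19 + 12/19 → 1
L = 6/19 + 12/19 + 1 = 37/19 ≈ 1.947 bits/symbol.

1.947 bits/symbol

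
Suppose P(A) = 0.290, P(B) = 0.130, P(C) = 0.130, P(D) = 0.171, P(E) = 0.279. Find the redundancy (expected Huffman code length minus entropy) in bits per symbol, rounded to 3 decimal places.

0.027 bits

Entropy H = −Σ p log₂ p ≈ 2.2327 bits.
Huffman merges: 13/100+13/100→13/50; 171/1000+13/50→431/1000; 279/1000+29/100→569/1000; 431/1000+569/1000→1. L = 113/50 ≈ 2.2600.
L − H = 2.2600 − 2.2327 = 0.027 bits.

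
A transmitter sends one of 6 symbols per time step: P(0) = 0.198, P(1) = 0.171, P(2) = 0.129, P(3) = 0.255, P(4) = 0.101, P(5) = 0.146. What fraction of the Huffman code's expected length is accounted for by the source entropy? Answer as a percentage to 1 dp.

Entropy H = −Σ p log₂ p ≈ 2.5215 bits.
Huffman merges: 101/1000+129/1000→23/100; 73/500+171/1000→317/1000; 99/500+23/100→107/250; 51/200+317/1000→143/250; 107/250+143/250→1. L = 2547/1000 ≈ 2.5470.
Efficiency = H/L = 2.5215/2.5470 = 99.0%.

99.0%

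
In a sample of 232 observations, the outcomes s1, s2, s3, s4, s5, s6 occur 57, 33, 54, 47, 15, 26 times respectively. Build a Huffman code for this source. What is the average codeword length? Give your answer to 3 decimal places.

Probabilities are the counts divided by 232.
Repeatedly combine the two least-probable nodes; the expected code length is the sum of the merged weights.
merge 15/232 + 13/116 → 41/232
merge 33/232 + 41/232 → 37/116
merge 47/232 + 27/116 → 101/232
merge 57/232 + 37/116 → 131/232
merge 101/232 + 131/232 → 1
L = 41/232 + 37/116 + 101/232 + 131/232 + 1 = 579/232 ≈ 2.496 bits/symbol.

2.496 bits/symbol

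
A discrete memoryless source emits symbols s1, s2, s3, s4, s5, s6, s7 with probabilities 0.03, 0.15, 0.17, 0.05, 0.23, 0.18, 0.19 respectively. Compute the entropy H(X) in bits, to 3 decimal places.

H = −Σ pᵢ log₂ pᵢ.
−0.03·log₂(0.03) = 0.1518
−0.15·log₂(0.15) = 0.4105
−0.17·log₂(0.17) = 0.4346
−0.05·log₂(0.05) = 0.2161
−0.23·log₂(0.23) = 0.4877
−0.18·log₂(0.18) = 0.4453
−0.19·log₂(0.19) = 0.4552
Sum ≈ 2.6012 → 2.601 bits.

2.601 bits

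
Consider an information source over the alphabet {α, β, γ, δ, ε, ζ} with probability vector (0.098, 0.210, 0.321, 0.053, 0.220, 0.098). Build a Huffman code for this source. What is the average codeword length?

2.4 bits/symbol

Repeatedly combine the two least-probable nodes; the expected code length is the sum of the merged weights.
merge 53/1000 + 49/500 → 151/1000
merge 49/500 + 151/1000 → 249/1000
merge 21/100 + 11/50 → 43/100
merge 249/1000 + 321/1000 → 57/100
merge 43/100 + 57/100 → 1
L = 151/1000 + 249/1000 + 43/100 + 57/100 + 1 = 12/5 = 2.4 bits/symbol.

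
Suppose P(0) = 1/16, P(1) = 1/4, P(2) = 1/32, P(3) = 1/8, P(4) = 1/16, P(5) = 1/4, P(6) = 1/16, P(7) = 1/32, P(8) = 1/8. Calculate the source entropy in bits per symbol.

Each probability is a power of 1/2, so log₂(1/p) is an integer.
H = Σ p·log₂(1/p) = 1/16·4 + 1/4·2 + 1/32·5 + 1/8·3 + 1/16·4 + 1/4·2 + 1/16·4 + 1/32·5 + 1/8·3 = 2.8125 bits.

2.8125 bits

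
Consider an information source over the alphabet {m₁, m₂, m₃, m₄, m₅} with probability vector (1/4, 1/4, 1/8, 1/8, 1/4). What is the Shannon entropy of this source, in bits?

2.25 bits

Each probability is a power of 1/2, so log₂(1/p) is an integer.
H = Σ p·log₂(1/p) = 1/4·2 + 1/4·2 + 1/8·3 + 1/8·3 + 1/4·2 = 2.25 bits.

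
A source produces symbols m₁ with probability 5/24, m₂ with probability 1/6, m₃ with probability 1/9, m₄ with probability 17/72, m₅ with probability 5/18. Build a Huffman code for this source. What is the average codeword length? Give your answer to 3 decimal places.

Repeatedly combine the two least-probable nodes; the expected code length is the sum of the merged weights.
merge 1/9 + 1/6 → 5/18
merge 5/24 + 17/72 → 4/9
merge 5/18 + 5/18 → 5/9
merge 4/9 + 5/9 → 1
L = 5/18 + 4/9 + 5/9 + 1 = 41/18 ≈ 2.278 bits/symbol.

2.278 bits/symbol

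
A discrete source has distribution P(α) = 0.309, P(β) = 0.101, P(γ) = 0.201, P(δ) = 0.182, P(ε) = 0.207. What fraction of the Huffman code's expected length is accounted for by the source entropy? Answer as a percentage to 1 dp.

98.1%

Entropy H = −Σ p log₂ p ≈ 2.2406 bits.
Huffman merges: 101/1000+91/500→283/1000; 201/1000+207/1000→51/125; 283/1000+309/1000→74/125; 51/125+74/125→1. L = 2283/1000 ≈ 2.2830.
Efficiency = H/L = 2.2406/2.2830 = 98.1%.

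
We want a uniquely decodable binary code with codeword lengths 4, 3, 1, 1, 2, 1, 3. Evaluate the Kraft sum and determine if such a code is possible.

With common denominator 2^4 = 16: Σ 2^(−ℓᵢ) = 1/16 + 2/16 + 8/16 + 8/16 + 4/16 + 8/16 + 2/16 = 33/16 = 2.0625.
Kraft's inequality requires Σ ≤ 1; here Σ = 2.0625 > 1, so no such prefix code exists.

2.0625; no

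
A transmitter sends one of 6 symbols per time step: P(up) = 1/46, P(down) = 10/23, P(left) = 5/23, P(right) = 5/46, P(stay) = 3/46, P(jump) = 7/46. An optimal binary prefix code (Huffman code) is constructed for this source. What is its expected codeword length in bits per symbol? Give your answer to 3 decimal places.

2.196 bits/symbol

Repeatedly combine the two least-probable nodes; the expected code length is the sum of the merged weights.
merge 1/46 + 3/46 → 2/23
merge 2/23 + 5/46 → 9/46
merge 7/46 + 9/46 → 8/23
merge 5/23 + 8/23 → 13/23
merge 10/23 + 13/23 → 1
L = 2/23 + 9/46 + 8/23 + 13/23 + 1 = 101/46 ≈ 2.196 bits/symbol.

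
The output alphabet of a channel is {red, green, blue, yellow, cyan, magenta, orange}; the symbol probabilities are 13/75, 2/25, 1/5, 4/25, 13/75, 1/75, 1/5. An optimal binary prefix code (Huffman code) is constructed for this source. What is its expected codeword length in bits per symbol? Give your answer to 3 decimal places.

Repeatedly combine the two least-probable nodes; the expected code length is the sum of the merged weights.
merge 1/75 + 2/25 → 7/75
merge 7/75 + 4/25 → 19/75
merge 13/75 + 13/75 → 26/75
merge 1/5 + 1/5 → 2/5
merge 19/75 + 26/75 → 3/5
merge 2/5 + 3/5 → 1
L = 7/75 + 19/75 + 26/75 + 2/5 + 3/5 + 1 = 202/75 ≈ 2.693 bits/symbol.

2.693 bits/symbol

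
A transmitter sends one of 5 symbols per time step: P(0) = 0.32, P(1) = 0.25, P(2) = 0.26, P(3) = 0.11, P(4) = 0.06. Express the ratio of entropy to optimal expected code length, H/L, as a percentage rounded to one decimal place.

Entropy H = −Σ p log₂ p ≈ 2.1251 bits.
Huffman merges: 3/50+11/100→17/100; 17/100+1/4→21/50; 13/50+8/25→29/50; 21/50+29/50→1. L = 217/100 ≈ 2.1700.
Efficiency = H/L = 2.1251/2.1700 = 97.9%.

97.9%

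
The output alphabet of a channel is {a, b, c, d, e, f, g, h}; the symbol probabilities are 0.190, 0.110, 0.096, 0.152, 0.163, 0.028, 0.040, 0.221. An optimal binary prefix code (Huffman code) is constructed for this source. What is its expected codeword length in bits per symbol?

2.821 bits/symbol

Repeatedly combine the two least-probable nodes; the expected code length is the sum of the merged weights.
merge 7/250 + 1/25 → 17/250
merge 17/250 + 12/125 → 41/250
merge 11/100 + 19/125 → 131/500
merge 163/1000 + 41/250 → 327/1000
merge 19/100 + 221/1000 → 411/1000
merge 131/500 + 327/1000 → 589/1000
merge 411/1000 + 589/1000 → 1
L = 17/250 + 41/250 + 131/500 + 327/1000 + 411/1000 + 589/1000 + 1 = 2821/1000 = 2.821 bits/symbol.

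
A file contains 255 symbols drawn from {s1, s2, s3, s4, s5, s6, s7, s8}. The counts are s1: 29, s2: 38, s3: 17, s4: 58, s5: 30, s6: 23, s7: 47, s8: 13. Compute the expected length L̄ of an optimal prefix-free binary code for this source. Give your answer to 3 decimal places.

2.890 bits/symbol

Probabilities are the counts divided by 255.
Repeatedly combine the two least-probable nodes; the expected code length is the sum of the merged weights.
merge 13/255 + 1/15 → 2/17
merge 23/255 + 29/255 → 52/255
merge 2/17 + 2/17 → 4/17
merge 38/255 + 47/255 → 1/3
merge 52/255 + 58/255 → 22/51
merge 4/17 + 1/3 → 29/51
merge 22/51 + 29/51 → 1
L = 2/17 + 52/255 + 4/17 + 1/3 + 22/51 + 29/51 + 1 = 737/255 ≈ 2.890 bits/symbol.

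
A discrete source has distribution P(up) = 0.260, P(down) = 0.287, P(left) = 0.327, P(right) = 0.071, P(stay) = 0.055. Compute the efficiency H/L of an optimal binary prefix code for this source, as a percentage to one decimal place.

96.5%

Entropy H = −Σ p log₂ p ≈ 2.0506 bits.
Huffman merges: 11/200+71/1000→63/500; 63/500+13/50→193/500; 287/1000+327/1000→307/500; 193/500+307/500→1. L = 1063/500 ≈ 2.1260.
Efficiency = H/L = 2.0506/2.1260 = 96.5%.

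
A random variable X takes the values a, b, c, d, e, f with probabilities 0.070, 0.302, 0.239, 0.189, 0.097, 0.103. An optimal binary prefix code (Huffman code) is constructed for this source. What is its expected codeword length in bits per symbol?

2.437 bits/symbol

Repeatedly combine the two least-probable nodes; the expected code length is the sum of the merged weights.
merge 7/100 + 97/1000 → 167/1000
merge 103/1000 + 167/1000 → 27/100
merge 189/1000 + 239/1000 → 107/250
merge 27/100 + 151/500 → 143/250
merge 107/250 + 143/250 → 1
L = 167/1000 + 27/100 + 107/250 + 143/250 + 1 = 2437/1000 = 2.437 bits/symbol.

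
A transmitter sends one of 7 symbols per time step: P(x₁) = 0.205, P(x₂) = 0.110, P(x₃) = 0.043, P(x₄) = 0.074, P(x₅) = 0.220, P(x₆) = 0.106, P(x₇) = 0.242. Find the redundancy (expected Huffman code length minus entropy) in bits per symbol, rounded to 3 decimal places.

Entropy H = −Σ p log₂ p ≈ 2.6113 bits.
Huffman merges: 43/1000+37/500→117/1000; 53/500+11/100→27/125; 117/1000+41/200→161/500; 27/125+11/50→109/250; 121/500+161/500→141/250; 109/250+141/250→1. L = 531/200 ≈ 2.6550.
L − H = 2.6550 − 2.6113 = 0.044 bits.

0.044 bits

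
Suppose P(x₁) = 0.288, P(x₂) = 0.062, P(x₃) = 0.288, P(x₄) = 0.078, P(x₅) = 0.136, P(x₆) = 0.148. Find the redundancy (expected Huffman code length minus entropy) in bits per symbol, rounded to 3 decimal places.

Entropy H = −Σ p log₂ p ≈ 2.3696 bits.
Huffman merges: 31/500+39/500→7/50; 17/125+7/50→69/250; 37/250+69/250→53/125; 36/125+36/125→72/125; 53/125+72/125→1. L = 302/125 ≈ 2.4160.
L − H = 2.4160 − 2.3696 = 0.046 bits.

0.046 bits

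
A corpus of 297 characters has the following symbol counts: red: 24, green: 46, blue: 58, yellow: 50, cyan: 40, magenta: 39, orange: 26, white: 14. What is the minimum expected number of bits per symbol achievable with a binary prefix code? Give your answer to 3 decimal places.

2.933 bits/symbol

Probabilities are the counts divided by 297.
Repeatedly combine the two least-probable nodes; the expected code length is the sum of the merged weights.
merge 14/297 + 8/99 → 38/297
merge 26/297 + 38/297 → 64/297
merge 13/99 + 40/297 → 79/297
merge 46/297 + 50/297 → 32/99
merge 58/297 + 64/297 → 122/297
merge 79/297 + 32/99 → 175/297
merge 122/297 + 175/297 → 1
L = 38/297 + 64/297 + 79/297 + 32/99 + 122/297 + 175/297 + 1 = 871/297 ≈ 2.933 bits/symbol.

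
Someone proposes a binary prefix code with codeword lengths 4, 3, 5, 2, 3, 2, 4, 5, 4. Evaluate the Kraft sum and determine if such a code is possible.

1; yes

With common denominator 2^5 = 32: Σ 2^(−ℓᵢ) = 2/32 + 4/32 + 1/32 + 8/32 + 4/32 + 8/32 + 2/32 + 1/32 + 2/32 = 32/32 = 1.
Kraft's inequality requires Σ ≤ 1; here Σ = 1 ≤ 1, so such a prefix code exists.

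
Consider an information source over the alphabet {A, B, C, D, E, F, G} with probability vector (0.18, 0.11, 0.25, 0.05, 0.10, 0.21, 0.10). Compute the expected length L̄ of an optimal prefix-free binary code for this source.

Repeatedly combine the two least-probable nodes; the expected code length is the sum of the merged weights.
merge 1/20 + 1/10 → 3/20
merge 1/10 + 11/100 → 21/100
merge 3/20 + 9/50 → 33/100
merge 21/100 + 21/100 → 21/50
merge 1/4 + 33/100 → 29/50
merge 21/50 + 29/50 → 1
L = 3/20 + 21/100 + 33/100 + 21/50 + 29/50 + 1 = 269/100 = 2.69 bits/symbol.

2.69 bits/symbol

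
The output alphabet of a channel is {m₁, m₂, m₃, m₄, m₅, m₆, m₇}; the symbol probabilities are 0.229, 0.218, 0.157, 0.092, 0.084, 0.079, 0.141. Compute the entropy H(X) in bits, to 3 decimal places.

2.690 bits

H = −Σ pᵢ log₂ pᵢ.
−0.229·log₂(0.229) = 0.4870
−0.218·log₂(0.218) = 0.4791
−0.157·log₂(0.157) = 0.4194
−0.092·log₂(0.092) = 0.3167
−0.084·log₂(0.084) = 0.3002
−0.079·log₂(0.079) = 0.2893
−0.141·log₂(0.141) = 0.3985
Sum ≈ 2.6901 → 2.690 bits.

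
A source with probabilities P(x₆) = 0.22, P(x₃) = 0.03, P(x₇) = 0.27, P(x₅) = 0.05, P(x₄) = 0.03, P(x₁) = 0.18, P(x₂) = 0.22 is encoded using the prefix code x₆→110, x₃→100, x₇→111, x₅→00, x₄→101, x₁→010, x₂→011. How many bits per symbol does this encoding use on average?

2.95 bits/symbol

L̄ = Σ pᵢ·ℓᵢ = 0.22·3 + 0.03·3 + 0.27·3 + 0.05·2 + 0.03·3 + 0.18·3 + 0.22·3 = 2.95 bits/symbol.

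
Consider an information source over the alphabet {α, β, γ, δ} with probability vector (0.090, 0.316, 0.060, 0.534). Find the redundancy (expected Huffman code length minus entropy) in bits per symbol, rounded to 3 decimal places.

0.051 bits

Entropy H = −Σ p log₂ p ≈ 1.5647 bits.
Huffman merges: 3/50+9/100→3/20; 3/20+79/250→233/500; 233/500+267/500→1. L = 202/125 ≈ 1.6160.
L − H = 1.6160 − 1.5647 = 0.051 bits.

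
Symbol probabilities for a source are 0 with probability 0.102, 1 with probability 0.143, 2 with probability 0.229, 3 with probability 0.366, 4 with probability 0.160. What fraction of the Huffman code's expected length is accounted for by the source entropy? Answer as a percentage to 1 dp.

97.0%

Entropy H = −Σ p log₂ p ≈ 2.1779 bits.
Huffman merges: 51/500+143/1000→49/200; 4/25+229/1000→389/1000; 49/200+183/500→611/1000; 389/1000+611/1000→1. L = 449/200 ≈ 2.2450.
Efficiency = H/L = 2.1779/2.2450 = 97.0%.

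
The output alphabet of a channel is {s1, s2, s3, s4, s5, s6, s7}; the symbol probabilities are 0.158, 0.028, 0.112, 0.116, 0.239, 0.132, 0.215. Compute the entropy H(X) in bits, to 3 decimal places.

2.635 bits

H = −Σ pᵢ log₂ pᵢ.
−0.158·log₂(0.158) = 0.4206
−0.028·log₂(0.028) = 0.1444
−0.112·log₂(0.112) = 0.3537
−0.116·log₂(0.116) = 0.3605
−0.239·log₂(0.239) = 0.4935
−0.132·log₂(0.132) = 0.3856
−0.215·log₂(0.215) = 0.4768
Sum ≈ 2.6352 → 2.635 bits.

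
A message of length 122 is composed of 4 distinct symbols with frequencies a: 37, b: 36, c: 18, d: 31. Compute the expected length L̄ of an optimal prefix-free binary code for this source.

2 bits/symbol

Probabilities are the counts divided by 122.
Repeatedly combine the two least-probable nodes; the expected code length is the sum of the merged weights.
merge 9/61 + 31/122 → 49/122
merge 18/61 + 37/122 → 73/122
merge 49/122 + 73/122 → 1
L = 49/122 + 73/122 + 1 = 2 bits/symbol.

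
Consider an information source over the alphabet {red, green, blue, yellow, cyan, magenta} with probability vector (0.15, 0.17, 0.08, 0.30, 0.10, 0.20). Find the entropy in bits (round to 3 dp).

2.454 bits

H = −Σ pᵢ log₂ pᵢ.
−0.15·log₂(0.15) = 0.4105
−0.17·log₂(0.17) = 0.4346
−0.08·log₂(0.08) = 0.2915
−0.30·log₂(0.30) = 0.5211
−0.10·log₂(0.10) = 0.3322
−0.20·log₂(0.20) = 0.4644
Sum ≈ 2.4543 → 2.454 bits.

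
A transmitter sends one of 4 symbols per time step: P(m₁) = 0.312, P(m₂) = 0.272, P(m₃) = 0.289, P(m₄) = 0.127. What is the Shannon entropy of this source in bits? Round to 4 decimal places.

H = −Σ pᵢ log₂ pᵢ.
−0.312·log₂(0.312) = 0.5243
−0.272·log₂(0.272) = 0.5109
−0.289·log₂(0.289) = 0.5176
−0.127·log₂(0.127) = 0.3781
Sum ≈ 1.9308 → 1.9308 bits.

1.9308 bits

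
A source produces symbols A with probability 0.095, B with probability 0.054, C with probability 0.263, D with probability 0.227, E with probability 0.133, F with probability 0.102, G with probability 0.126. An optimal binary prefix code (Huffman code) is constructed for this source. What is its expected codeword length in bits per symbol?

2.659 bits/symbol

Repeatedly combine the two least-probable nodes; the expected code length is the sum of the merged weights.
merge 27/500 + 19/200 → 149/1000
merge 51/500 + 63/500 → 57/250
merge 133/1000 + 149/1000 → 141/500
merge 227/1000 + 57/250 → 91/200
merge 263/1000 + 141/500 → 109/200
merge 91/200 + 109/200 → 1
L = 149/1000 + 57/250 + 141/500 + 91/200 + 109/200 + 1 = 2659/1000 = 2.659 bits/symbol.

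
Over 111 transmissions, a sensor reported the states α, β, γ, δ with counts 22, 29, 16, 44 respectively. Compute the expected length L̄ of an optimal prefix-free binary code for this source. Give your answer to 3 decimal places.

Probabilities are the counts divided by 111.
Repeatedly combine the two least-probable nodes; the expected code length is the sum of the merged weights.
merge 16/111 + 22/111 → 38/111
merge 29/111 + 38/111 → 67/111
merge 44/111 + 67/111 → 1
L = 38/111 + 67/111 + 1 = 72/37 ≈ 1.946 bits/symbol.

1.946 bits/symbol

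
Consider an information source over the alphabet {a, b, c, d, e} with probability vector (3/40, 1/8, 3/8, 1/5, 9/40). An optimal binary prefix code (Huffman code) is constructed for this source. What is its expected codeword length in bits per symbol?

Repeatedly combine the two least-probable nodes; the expected code length is the sum of the merged weights.
merge 3/40 + 1/8 → 1/5
merge 1/5 + 1/5 → 2/5
merge 9/40 + 3/8 → 3/5
merge 2/5 + 3/5 → 1
L = 1/5 + 2/5 + 3/5 + 1 = 11/5 = 2.2 bits/symbol.

2.2 bits/symbol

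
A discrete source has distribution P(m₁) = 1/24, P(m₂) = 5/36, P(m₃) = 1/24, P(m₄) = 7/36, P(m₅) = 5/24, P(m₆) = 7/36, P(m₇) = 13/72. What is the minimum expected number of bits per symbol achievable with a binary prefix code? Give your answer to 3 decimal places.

2.681 bits/symbol

Repeatedly combine the two least-probable nodes; the expected code length is the sum of the merged weights.
merge 1/24 + 1/24 → 1/12
merge 1/12 + 5/36 → 2/9
merge 13/72 + 7/36 → 3/8
merge 7/36 + 5/24 → 29/72
merge 2/9 + 3/8 → 43/72
merge 29/72 + 43/72 → 1
L = 1/12 + 2/9 + 3/8 + 29/72 + 43/72 + 1 = 193/72 ≈ 2.681 bits/symbol.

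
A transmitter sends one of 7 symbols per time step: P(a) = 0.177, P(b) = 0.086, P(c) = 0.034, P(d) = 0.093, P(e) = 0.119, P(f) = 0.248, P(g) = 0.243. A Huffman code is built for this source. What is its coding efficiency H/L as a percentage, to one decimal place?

Entropy H = −Σ p log₂ p ≈ 2.5914 bits.
Huffman merges: 17/500+43/500→3/25; 93/1000+119/1000→53/250; 3/25+177/1000→297/1000; 53/250+243/1000→91/200; 31/125+297/1000→109/200; 91/200+109/200→1. L = 2629/1000 ≈ 2.6290.
Efficiency = H/L = 2.5914/2.6290 = 98.6%.

98.6%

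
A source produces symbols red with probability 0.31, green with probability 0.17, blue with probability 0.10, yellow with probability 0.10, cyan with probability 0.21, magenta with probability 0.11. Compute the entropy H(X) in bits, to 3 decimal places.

2.446 bits

H = −Σ pᵢ log₂ pᵢ.
−0.31·log₂(0.31) = 0.5238
−0.17·log₂(0.17) = 0.4346
−0.10·log₂(0.10) = 0.3322
−0.10·log₂(0.10) = 0.3322
−0.21·log₂(0.21) = 0.4728
−0.11·log₂(0.11) = 0.3503
Sum ≈ 2.4459 → 2.446 bits.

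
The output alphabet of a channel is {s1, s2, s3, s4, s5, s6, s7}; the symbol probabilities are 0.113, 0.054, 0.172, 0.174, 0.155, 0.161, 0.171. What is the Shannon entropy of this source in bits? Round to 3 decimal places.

H = −Σ pᵢ log₂ pᵢ.
−0.113·log₂(0.113) = 0.3555
−0.054·log₂(0.054) = 0.2274
−0.172·log₂(0.172) = 0.4368
−0.174·log₂(0.174) = 0.4390
−0.155·log₂(0.155) = 0.4169
−0.161·log₂(0.161) = 0.4242
−0.171·log₂(0.171) = 0.4357
Sum ≈ 2.7354 → 2.735 bits.

2.735 bits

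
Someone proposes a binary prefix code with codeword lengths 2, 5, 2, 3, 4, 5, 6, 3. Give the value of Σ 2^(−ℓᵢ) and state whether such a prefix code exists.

0.890625; yes

With common denominator 2^6 = 64: Σ 2^(−ℓᵢ) = 16/64 + 2/64 + 16/64 + 8/64 + 4/64 + 2/64 + 1/64 + 8/64 = 57/64 = 0.890625.
Kraft's inequality requires Σ ≤ 1; here Σ = 0.890625 ≤ 1, so such a prefix code exists.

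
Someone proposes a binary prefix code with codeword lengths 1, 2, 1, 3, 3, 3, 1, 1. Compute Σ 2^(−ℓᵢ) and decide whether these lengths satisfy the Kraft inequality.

2.625; no

With common denominator 2^3 = 8: Σ 2^(−ℓᵢ) = 4/8 + 2/8 + 4/8 + 1/8 + 1/8 + 1/8 + 4/8 + 4/8 = 21/8 = 2.625.
Kraft's inequality requires Σ ≤ 1; here Σ = 2.625 > 1, so no such prefix code exists.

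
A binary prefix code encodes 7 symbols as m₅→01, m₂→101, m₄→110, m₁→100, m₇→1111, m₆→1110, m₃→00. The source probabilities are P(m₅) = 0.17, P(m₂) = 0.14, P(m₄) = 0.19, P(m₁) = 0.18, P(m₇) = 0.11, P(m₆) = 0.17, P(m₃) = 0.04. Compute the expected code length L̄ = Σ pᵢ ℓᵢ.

L̄ = Σ pᵢ·ℓᵢ = 0.17·2 + 0.14·3 + 0.19·3 + 0.18·3 + 0.11·4 + 0.17·4 + 0.04·2 = 3.07 bits/symbol.

3.07 bits/symbol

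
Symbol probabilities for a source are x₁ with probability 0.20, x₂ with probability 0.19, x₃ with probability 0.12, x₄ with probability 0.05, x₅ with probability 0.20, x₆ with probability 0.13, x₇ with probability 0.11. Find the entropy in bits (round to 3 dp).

2.700 bits

H = −Σ pᵢ log₂ pᵢ.
−0.20·log₂(0.20) = 0.4644
−0.19·log₂(0.19) = 0.4552
−0.12·log₂(0.12) = 0.3671
−0.05·log₂(0.05) = 0.2161
−0.20·log₂(0.20) = 0.4644
−0.13·log₂(0.13) = 0.3826
−0.11·log₂(0.11) = 0.3503
Sum ≈ 2.7001 → 2.700 bits.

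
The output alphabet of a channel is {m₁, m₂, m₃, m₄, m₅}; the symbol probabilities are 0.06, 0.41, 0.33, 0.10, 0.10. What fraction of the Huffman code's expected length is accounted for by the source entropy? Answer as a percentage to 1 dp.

97.7%

Entropy H = −Σ p log₂ p ≈ 1.9631 bits.
Huffman merges: 3/50+1/10→4/25; 1/10+4/25→13/50; 13/50+33/100→59/100; 41/100+59/100→1. L = 201/100 ≈ 2.0100.
Efficiency = H/L = 1.9631/2.0100 = 97.7%.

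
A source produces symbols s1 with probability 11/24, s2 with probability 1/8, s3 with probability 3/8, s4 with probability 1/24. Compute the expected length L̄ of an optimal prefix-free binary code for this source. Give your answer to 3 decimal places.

1.708 bits/symbol

Repeatedly combine the two least-probable nodes; the expected code length is the sum of the merged weights.
merge 1/24 + 1/8 → 1/6
merge 1/6 + 3/8 → 13/24
merge 11/24 + 13/24 → 1
L = 1/6 + 13/24 + 1 = 41/24 ≈ 1.708 bits/symbol.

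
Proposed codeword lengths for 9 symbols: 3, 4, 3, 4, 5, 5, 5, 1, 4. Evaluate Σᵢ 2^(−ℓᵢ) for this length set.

1.03125

With common denominator 2^5 = 32: Σ 2^(−ℓᵢ) = 4/32 + 2/32 + 4/32 + 2/32 + 1/32 + 1/32 + 1/32 + 16/32 + 2/32 = 33/32 = 1.03125.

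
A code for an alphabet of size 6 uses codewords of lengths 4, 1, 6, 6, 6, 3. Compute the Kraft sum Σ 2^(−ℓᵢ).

0.734375

With common denominator 2^6 = 64: Σ 2^(−ℓᵢ) = 4/64 + 32/64 + 1/64 + 1/64 + 1/64 + 8/64 = 47/64 = 0.734375.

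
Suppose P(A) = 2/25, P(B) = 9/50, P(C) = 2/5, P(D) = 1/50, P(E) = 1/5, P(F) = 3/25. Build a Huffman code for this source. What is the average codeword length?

Repeatedly combine the two least-probable nodes; the expected code length is the sum of the merged weights.
merge 1/50 + 2/25 → 1/10
merge 1/10 + 3/25 → 11/50
merge 9/50 + 1/5 → 19/50
merge 11/50 + 19/50 → 3/5
merge 2/5 + 3/5 → 1
L = 1/10 + 11/50 + 19/50 + 3/5 + 1 = 23/10 = 2.3 bits/symbol.

2.3 bits/symbol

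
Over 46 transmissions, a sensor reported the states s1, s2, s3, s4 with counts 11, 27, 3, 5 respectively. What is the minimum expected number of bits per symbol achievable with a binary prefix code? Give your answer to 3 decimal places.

1.587 bits/symbol

Probabilities are the counts divided by 46.
Repeatedly combine the two least-probable nodes; the expected code length is the sum of the merged weights.
merge 3/46 + 5/46 → 4/23
merge 4/23 + 11/46 → 19/46
merge 19/46 + 27/46 → 1
L = 4/23 + 19/46 + 1 = 73/46 ≈ 1.587 bits/symbol.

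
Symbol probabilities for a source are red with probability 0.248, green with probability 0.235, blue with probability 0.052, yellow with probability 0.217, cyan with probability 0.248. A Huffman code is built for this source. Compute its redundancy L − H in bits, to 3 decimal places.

Entropy H = −Σ p log₂ p ≈ 2.1888 bits.
Huffman merges: 13/250+217/1000→269/1000; 47/200+31/125→483/1000; 31/125+269/1000→517/1000; 483/1000+517/1000→1. L = 2269/1000 ≈ 2.2690.
L − H = 2.2690 − 2.1888 = 0.080 bits.

0.080 bits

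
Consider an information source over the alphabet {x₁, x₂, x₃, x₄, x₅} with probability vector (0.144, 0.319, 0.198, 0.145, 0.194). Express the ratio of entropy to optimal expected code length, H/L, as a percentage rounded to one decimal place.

98.5%

Entropy H = −Σ p log₂ p ≈ 2.2540 bits.
Huffman merges: 18/125+29/200→289/1000; 97/500+99/500→49/125; 289/1000+319/1000→76/125; 49/125+76/125→1. L = 2289/1000 ≈ 2.2890.
Efficiency = H/L = 2.2540/2.2890 = 98.5%.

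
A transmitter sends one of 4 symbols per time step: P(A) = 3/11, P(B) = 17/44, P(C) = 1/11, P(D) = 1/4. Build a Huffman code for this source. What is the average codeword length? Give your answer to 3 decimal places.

1.955 bits/symbol

Repeatedly combine the two least-probable nodes; the expected code length is the sum of the merged weights.
merge 1/11 + 1/4 → 15/44
merge 3/11 + 15/44 → 27/44
merge 17/44 + 27/44 → 1
L = 15/44 + 27/44 + 1 = 43/22 ≈ 1.955 bits/symbol.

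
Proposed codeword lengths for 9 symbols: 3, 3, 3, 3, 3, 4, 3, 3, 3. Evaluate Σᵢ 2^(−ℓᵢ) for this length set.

1.0625

With common denominator 2^4 = 16: Σ 2^(−ℓᵢ) = 2/16 + 2/16 + 2/16 + 2/16 + 2/16 + 1/16 + 2/16 + 2/16 + 2/16 = 17/16 = 1.0625.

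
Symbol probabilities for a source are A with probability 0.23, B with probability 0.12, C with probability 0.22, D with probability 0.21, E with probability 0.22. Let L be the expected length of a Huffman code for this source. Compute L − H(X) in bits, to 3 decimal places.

Entropy H = −Σ p log₂ p ≈ 2.2887 bits.
Huffman merges: 3/25+21/100→33/100; 11/50+11/50→11/25; 23/100+33/100→14/25; 11/25+14/25→1. L = 233/100 ≈ 2.3300.
L − H = 2.3300 − 2.2887 = 0.041 bits.

0.041 bits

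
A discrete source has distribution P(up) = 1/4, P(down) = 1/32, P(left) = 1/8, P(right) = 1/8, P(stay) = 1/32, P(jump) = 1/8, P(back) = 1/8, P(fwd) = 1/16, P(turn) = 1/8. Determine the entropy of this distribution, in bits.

2.9375 bits

Each probability is a power of 1/2, so log₂(1/p) is an integer.
H = Σ p·log₂(1/p) = 1/4·2 + 1/32·5 + 1/8·3 + 1/8·3 + 1/32·5 + 1/8·3 + 1/8·3 + 1/16·4 + 1/8·3 = 2.9375 bits.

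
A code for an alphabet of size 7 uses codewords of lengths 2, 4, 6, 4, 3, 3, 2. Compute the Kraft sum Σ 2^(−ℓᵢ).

With common denominator 2^6 = 64: Σ 2^(−ℓᵢ) = 16/64 + 4/64 + 1/64 + 4/64 + 8/64 + 8/64 + 16/64 = 57/64 = 0.890625.

0.890625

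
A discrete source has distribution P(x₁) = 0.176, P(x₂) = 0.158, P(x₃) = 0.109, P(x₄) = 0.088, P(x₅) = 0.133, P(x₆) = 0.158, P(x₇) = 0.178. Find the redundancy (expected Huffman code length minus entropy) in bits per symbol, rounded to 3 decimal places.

Entropy H = −Σ p log₂ p ≈ 2.7697 bits.
Huffman merges: 11/125+109/1000→197/1000; 133/1000+79/500→291/1000; 79/500+22/125→167/500; 89/500+197/1000→3/8; 291/1000+167/500→5/8; 3/8+5/8→1. L = 1411/500 ≈ 2.8220.
L − H = 2.8220 − 2.7697 = 0.052 bits.

0.052 bits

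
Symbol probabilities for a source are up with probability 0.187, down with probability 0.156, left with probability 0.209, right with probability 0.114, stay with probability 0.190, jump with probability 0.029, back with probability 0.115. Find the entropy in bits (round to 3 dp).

H = −Σ pᵢ log₂ pᵢ.
−0.187·log₂(0.187) = 0.4523
−0.156·log₂(0.156) = 0.4181
−0.209·log₂(0.209) = 0.4720
−0.114·log₂(0.114) = 0.3571
−0.190·log₂(0.190) = 0.4552
−0.029·log₂(0.029) = 0.1481
−0.115·log₂(0.115) = 0.3588
Sum ≈ 2.6618 → 2.662 bits.

2.662 bits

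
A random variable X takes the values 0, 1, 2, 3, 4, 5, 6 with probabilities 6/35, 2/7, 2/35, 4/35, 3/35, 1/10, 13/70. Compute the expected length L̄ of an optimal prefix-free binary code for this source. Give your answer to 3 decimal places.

Repeatedly combine the two least-probable nodes; the expected code length is the sum of the merged weights.
merge 2/35 + 3/35 → 1/7
merge 1/10 + 4/35 → 3/14
merge 1/7 + 6/35 → 11/35
merge 13/70 + 3/14 → 2/5
merge 2/7 + 11/35 → 3/5
merge 2/5 + 3/5 → 1
L = 1/7 + 3/14 + 11/35 + 2/5 + 3/5 + 1 = 187/70 ≈ 2.671 bits/symbol.

2.671 bits/symbol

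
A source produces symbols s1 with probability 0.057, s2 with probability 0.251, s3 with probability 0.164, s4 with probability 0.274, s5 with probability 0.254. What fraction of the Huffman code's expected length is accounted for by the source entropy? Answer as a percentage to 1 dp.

Entropy H = −Σ p log₂ p ≈ 2.1778 bits.
Huffman merges: 57/1000+41/250→221/1000; 221/1000+251/1000→59/125; 127/500+137/500→66/125; 59/125+66/125→1. L = 2221/1000 ≈ 2.2210.
Efficiency = H/L = 2.1778/2.2210 = 98.1%.

98.1%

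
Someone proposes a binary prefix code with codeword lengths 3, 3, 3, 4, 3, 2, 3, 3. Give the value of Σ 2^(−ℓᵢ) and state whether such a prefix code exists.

1.0625; no

With common denominator 2^4 = 16: Σ 2^(−ℓᵢ) = 2/16 + 2/16 + 2/16 + 1/16 + 2/16 + 4/16 + 2/16 + 2/16 = 17/16 = 1.0625.
Kraft's inequality requires Σ ≤ 1; here Σ = 1.0625 > 1, so no such prefix code exists.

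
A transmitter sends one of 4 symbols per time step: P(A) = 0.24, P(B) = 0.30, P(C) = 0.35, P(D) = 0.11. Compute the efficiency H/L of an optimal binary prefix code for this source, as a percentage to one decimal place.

94.8%

Entropy H = −Σ p log₂ p ≈ 1.8956 bits.
Huffman merges: 11/100+6/25→7/20; 3/10+7/20→13/20; 7/20+13/20→1. L = 2 ≈ 2.0000.
Efficiency = H/L = 1.8956/2.0000 = 94.8%.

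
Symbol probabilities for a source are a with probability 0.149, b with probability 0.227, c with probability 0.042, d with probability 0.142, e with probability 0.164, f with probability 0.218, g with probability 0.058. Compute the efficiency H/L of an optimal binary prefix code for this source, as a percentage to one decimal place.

Entropy H = −Σ p log₂ p ≈ 2.6319 bits.
Huffman merges: 21/500+29/500→1/10; 1/10+71/500→121/500; 149/1000+41/250→313/1000; 109/500+227/1000→89/200; 121/500+313/1000→111/200; 89/200+111/200→1. L = 531/200 ≈ 2.6550.
Efficiency = H/L = 2.6319/2.6550 = 99.1%.

99.1%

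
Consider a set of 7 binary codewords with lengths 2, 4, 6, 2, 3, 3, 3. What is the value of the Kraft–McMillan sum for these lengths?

0.953125

With common denominator 2^6 = 64: Σ 2^(−ℓᵢ) = 16/64 + 4/64 + 1/64 + 16/64 + 8/64 + 8/64 + 8/64 = 61/64 = 0.953125.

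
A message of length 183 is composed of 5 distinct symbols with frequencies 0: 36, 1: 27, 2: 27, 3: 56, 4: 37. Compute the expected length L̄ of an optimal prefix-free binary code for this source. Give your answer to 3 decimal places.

Probabilities are the counts divided by 183.
Repeatedly combine the two least-probable nodes; the expected code length is the sum of the merged weights.
merge 9/61 + 9/61 → 18/61
merge 12/61 + 37/183 → 73/183
merge 18/61 + 56/183 → 110/183
merge 73/183 + 110/183 → 1
L = 18/61 + 73/183 + 110/183 + 1 = 140/61 ≈ 2.295 bits/symbol.

2.295 bits/symbol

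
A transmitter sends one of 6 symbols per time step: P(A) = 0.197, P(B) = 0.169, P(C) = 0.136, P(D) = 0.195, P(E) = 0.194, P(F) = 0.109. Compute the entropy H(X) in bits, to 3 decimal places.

2.554 bits

H = −Σ pᵢ log₂ pᵢ.
−0.197·log₂(0.197) = 0.4617
−0.169·log₂(0.169) = 0.4335
−0.136·log₂(0.136) = 0.3915
−0.195·log₂(0.195) = 0.4599
−0.194·log₂(0.194) = 0.4590
−0.109·log₂(0.109) = 0.3485
Sum ≈ 2.5541 → 2.554 bits.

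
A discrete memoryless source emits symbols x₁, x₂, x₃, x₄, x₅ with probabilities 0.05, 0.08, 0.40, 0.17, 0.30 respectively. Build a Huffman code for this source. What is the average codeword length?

2.03 bits/symbol

Repeatedly combine the two least-probable nodes; the expected code length is the sum of the merged weights.
merge 1/20 + 2/25 → 13/100
merge 13/100 + 17/100 → 3/10
merge 3/10 + 3/10 → 3/5
merge 2/5 + 3/5 → 1
L = 13/100 + 3/10 + 3/5 + 1 = 203/100 = 2.03 bits/symbol.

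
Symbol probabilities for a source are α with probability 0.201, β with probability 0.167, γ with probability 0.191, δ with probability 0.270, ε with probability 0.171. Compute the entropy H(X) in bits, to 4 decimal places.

2.2984 bits

H = −Σ pᵢ log₂ pᵢ.
−0.201·log₂(0.201) = 0.4653
−0.167·log₂(0.167) = 0.4312
−0.191·log₂(0.191) = 0.4562
−0.270·log₂(0.270) = 0.5100
−0.171·log₂(0.171) = 0.4357
Sum ≈ 2.2984 → 2.2984 bits.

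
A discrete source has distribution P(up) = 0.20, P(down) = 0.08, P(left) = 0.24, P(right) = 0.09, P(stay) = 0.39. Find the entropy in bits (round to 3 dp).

H = −Σ pᵢ log₂ pᵢ.
−0.20·log₂(0.20) = 0.4644
−0.08·log₂(0.08) = 0.2915
−0.24·log₂(0.24) = 0.4941
−0.09·log₂(0.09) = 0.3127
−0.39·log₂(0.39) = 0.5298
Sum ≈ 2.0925 → 2.092 bits.

2.092 bits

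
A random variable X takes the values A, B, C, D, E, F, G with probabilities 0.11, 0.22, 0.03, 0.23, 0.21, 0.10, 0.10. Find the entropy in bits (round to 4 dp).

2.6075 bits

H = −Σ pᵢ log₂ pᵢ.
−0.11·log₂(0.11) = 0.3503
−0.22·log₂(0.22) = 0.4806
−0.03·log₂(0.03) = 0.1518
−0.23·log₂(0.23) = 0.4877
−0.21·log₂(0.21) = 0.4728
−0.10·log₂(0.10) = 0.3322
−0.10·log₂(0.10) = 0.3322
Sum ≈ 2.6075 → 2.6075 bits.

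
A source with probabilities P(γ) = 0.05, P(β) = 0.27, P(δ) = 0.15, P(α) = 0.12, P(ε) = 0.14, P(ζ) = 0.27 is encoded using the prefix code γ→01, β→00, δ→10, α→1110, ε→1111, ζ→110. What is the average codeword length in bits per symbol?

2.79 bits/symbol

L̄ = Σ pᵢ·ℓᵢ = 0.05·2 + 0.27·2 + 0.15·2 + 0.12·4 + 0.14·4 + 0.27·3 = 2.79 bits/symbol.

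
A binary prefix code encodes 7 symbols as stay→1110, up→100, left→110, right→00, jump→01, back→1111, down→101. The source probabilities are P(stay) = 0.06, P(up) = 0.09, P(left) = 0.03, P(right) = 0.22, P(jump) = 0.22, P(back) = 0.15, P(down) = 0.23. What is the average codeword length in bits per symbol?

L̄ = Σ pᵢ·ℓᵢ = 0.06·4 + 0.09·3 + 0.03·3 + 0.22·2 + 0.22·2 + 0.15·4 + 0.23·3 = 2.77 bits/symbol.

2.77 bits/symbol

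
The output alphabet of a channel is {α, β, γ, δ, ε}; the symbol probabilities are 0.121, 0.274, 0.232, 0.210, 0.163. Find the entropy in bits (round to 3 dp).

H = −Σ pᵢ log₂ pᵢ.
−0.121·log₂(0.121) = 0.3687
−0.274·log₂(0.274) = 0.5118
−0.232·log₂(0.232) = 0.4890
−0.210·log₂(0.210) = 0.4728
−0.163·log₂(0.163) = 0.4266
Sum ≈ 2.2689 → 2.269 bits.

2.269 bits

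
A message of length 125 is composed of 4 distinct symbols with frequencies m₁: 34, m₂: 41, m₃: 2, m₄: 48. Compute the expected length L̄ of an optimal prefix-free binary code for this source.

Probabilities are the counts divided by 125.
Repeatedly combine the two least-probable nodes; the expected code length is the sum of the merged weights.
merge 2/125 + 34/125 → 36/125
merge 36/125 + 41/125 → 77/125
merge 48/125 + 77/125 → 1
L = 36/125 + 77/125 + 1 = 238/125 = 1.904 bits/symbol.

1.904 bits/symbol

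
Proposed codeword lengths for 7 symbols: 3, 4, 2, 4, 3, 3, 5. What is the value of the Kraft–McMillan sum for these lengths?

0.78125

With common denominator 2^5 = 32: Σ 2^(−ℓᵢ) = 4/32 + 2/32 + 8/32 + 2/32 + 4/32 + 4/32 + 1/32 = 25/32 = 0.78125.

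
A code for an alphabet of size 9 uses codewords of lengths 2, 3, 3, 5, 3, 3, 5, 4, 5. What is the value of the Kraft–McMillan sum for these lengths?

0.90625

With common denominator 2^5 = 32: Σ 2^(−ℓᵢ) = 8/32 + 4/32 + 4/32 + 1/32 + 4/32 + 4/32 + 1/32 + 2/32 + 1/32 = 29/32 = 0.90625.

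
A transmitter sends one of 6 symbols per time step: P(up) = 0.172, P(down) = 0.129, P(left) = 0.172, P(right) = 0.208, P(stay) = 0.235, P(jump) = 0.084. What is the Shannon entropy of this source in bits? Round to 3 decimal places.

H = −Σ pᵢ log₂ pᵢ.
−0.172·log₂(0.172) = 0.4368
−0.129·log₂(0.129) = 0.3811
−0.172·log₂(0.172) = 0.4368
−0.208·log₂(0.208) = 0.4712
−0.235·log₂(0.235) = 0.4910
−0.084·log₂(0.084) = 0.3002
Sum ≈ 2.5171 → 2.517 bits.

2.517 bits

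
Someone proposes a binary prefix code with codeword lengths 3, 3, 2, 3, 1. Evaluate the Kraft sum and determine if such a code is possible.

1.125; no

With common denominator 2^3 = 8: Σ 2^(−ℓᵢ) = 1/8 + 1/8 + 2/8 + 1/8 + 4/8 = 9/8 = 1.125.
Kraft's inequality requires Σ ≤ 1; here Σ = 1.125 > 1, so no such prefix code exists.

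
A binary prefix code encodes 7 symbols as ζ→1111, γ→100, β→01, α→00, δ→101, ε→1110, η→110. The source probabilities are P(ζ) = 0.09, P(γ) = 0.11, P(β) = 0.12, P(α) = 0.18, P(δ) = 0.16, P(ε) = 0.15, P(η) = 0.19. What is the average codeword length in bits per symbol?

L̄ = Σ pᵢ·ℓᵢ = 0.09·4 + 0.11·3 + 0.12·2 + 0.18·2 + 0.16·3 + 0.15·4 + 0.19·3 = 2.94 bits/symbol.

2.94 bits/symbol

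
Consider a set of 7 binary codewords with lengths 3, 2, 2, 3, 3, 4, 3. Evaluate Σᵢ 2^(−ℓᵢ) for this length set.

With common denominator 2^4 = 16: Σ 2^(−ℓᵢ) = 2/16 + 4/16 + 4/16 + 2/16 + 2/16 + 1/16 + 2/16 = 17/16 = 1.0625.

1.0625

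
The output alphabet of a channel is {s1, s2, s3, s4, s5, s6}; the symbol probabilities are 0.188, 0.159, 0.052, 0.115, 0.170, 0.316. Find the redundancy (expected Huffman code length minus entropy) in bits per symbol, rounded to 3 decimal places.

0.077 bits

Entropy H = −Σ p log₂ p ≈ 2.4155 bits.
Huffman merges: 13/250+23/200→167/1000; 159/1000+167/1000→163/500; 17/100+47/250→179/500; 79/250+163/500→321/500; 179/500+321/500→1. L = 2493/1000 ≈ 2.4930.
L − H = 2.4930 − 2.4155 = 0.077 bits.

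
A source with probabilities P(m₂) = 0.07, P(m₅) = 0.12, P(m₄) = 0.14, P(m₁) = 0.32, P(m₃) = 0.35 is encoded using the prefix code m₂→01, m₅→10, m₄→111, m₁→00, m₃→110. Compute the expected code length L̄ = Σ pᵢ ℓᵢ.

L̄ = Σ pᵢ·ℓᵢ = 0.07·2 + 0.12·2 + 0.14·3 + 0.32·2 + 0.35·3 = 2.49 bits/symbol.

2.49 bits/symbol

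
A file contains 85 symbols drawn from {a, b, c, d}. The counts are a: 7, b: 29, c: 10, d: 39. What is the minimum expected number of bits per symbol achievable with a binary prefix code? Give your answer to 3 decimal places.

1.741 bits/symbol

Probabilities are the counts divided by 85.
Repeatedly combine the two least-probable nodes; the expected code length is the sum of the merged weights.
merge 7/85 + 2/17 → 1/5
merge 1/5 + 29/85 → 46/85
merge 39/85 + 46/85 → 1
L = 1/5 + 46/85 + 1 = 148/85 ≈ 1.741 bits/symbol.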